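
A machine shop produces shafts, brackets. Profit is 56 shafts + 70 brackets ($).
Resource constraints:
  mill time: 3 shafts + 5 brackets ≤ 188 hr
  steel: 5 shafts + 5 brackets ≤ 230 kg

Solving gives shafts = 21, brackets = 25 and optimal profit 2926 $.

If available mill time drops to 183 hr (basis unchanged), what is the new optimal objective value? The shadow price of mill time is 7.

Δb = -5, so new z* = 2926 + (7)·(-5) = 2926 − 35 = 2891.

2891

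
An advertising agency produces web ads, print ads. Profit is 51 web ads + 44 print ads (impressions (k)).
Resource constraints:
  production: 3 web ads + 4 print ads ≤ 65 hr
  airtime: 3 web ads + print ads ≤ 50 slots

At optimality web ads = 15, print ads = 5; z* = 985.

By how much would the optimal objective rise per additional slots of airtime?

At the optimum: production uses 65 of 65 (binding); airtime uses 50 of 50 (binding).
From A_Bᵀ y = c: 3·y_production + 3·y_airtime = 51; 4·y_production + 1·y_airtime = 44.
This yields shadow prices y_production = 9, y_airtime = 8.
Shadow price of airtime = 8.

8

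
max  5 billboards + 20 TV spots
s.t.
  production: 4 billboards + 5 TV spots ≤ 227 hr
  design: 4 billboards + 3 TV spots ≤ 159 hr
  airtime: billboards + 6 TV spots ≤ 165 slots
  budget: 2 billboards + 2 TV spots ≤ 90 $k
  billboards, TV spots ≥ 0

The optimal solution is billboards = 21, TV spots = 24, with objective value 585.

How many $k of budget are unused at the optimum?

budget used = 2·21 + 2·24 = 90; slack = 90 − 90 = 0.

0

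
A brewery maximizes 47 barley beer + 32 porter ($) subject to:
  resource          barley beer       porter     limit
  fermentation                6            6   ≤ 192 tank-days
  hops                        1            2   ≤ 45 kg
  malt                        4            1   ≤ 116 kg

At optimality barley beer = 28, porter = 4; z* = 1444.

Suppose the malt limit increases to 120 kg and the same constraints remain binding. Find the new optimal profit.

1464

Binding: fermentation and malt. Non-binding: hops (9 unused).
Slack constraints have shadow price 0 (complementary slackness).
The binding rows give the dual system: 6·y_fermentation + 4·y_malt = 47 and 6·y_fermentation + 1·y_malt = 32.
This yields shadow prices y_fermentation = 4.5, y_malt = 5.
Δz = y_malt·Δb = 5 × (4) = 20, so new z* = 1444 + 20 = 1464.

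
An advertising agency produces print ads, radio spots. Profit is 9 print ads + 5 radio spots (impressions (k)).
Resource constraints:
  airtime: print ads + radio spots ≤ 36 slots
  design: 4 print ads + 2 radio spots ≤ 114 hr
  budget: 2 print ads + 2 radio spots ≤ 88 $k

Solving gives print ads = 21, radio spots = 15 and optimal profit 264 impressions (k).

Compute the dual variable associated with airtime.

Binding: airtime and design. Non-binding: budget (16 unused).
By complementary slackness, y = 0 for the non-binding constraint.
From A_Bᵀ y = c: 1·y_airtime + 4·y_design = 9; 1·y_airtime + 2·y_design = 5.
→ y_airtime = 1 and y_design = 2.
Shadow price of airtime = 1.

1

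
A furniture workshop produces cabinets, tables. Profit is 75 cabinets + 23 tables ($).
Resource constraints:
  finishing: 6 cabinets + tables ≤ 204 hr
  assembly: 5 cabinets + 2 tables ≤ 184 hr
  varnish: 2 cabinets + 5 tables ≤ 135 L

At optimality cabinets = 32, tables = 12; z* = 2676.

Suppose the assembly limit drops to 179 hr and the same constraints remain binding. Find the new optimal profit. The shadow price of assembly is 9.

Δb = -5, so new z* = 2676 + (9)·(-5) = 2676 − 45 = 2631.

2631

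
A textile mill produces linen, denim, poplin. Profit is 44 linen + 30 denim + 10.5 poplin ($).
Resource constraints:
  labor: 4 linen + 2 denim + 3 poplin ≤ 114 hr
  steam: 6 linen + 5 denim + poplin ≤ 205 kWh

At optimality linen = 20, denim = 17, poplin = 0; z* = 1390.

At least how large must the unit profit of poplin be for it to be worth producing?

19

At the optimum: labor uses 114 of 114 (binding); steam uses 205 of 205 (binding).
Dual feasibility on the basic columns requires 4·y_labor + 6·y_steam = 44, 2·y_labor + 5·y_steam = 30.
Solving: y_labor = 5, y_steam = 4.
poplin enters the basis when its profit ≥ yᵀa₃ = 5·3 + 4·1 = 19.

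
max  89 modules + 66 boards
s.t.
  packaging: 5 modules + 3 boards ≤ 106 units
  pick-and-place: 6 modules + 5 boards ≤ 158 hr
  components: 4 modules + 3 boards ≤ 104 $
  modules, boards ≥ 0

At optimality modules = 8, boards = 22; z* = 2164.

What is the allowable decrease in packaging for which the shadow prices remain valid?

Binding constraints: packaging, pick-and-place. The basis is B = [[5,3],[6,5]] with det 7.
Per unit decrease in packaging, x* moves by d = (-0.7143, 0.8571).
The basis stays optimal until modules reaches 0; allowable decrease = 11.2 units.

11.2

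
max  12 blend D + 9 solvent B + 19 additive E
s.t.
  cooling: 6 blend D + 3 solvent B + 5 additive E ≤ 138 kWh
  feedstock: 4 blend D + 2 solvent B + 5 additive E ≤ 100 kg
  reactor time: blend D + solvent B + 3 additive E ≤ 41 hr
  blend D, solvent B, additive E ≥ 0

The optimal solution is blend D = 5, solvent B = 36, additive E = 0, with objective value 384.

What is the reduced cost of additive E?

-4

At the optimum: cooling uses 138 of 138 (binding); feedstock uses 92 of 100 (slack = 8); reactor time uses 41 of 41 (binding).
Since feedstock is not tight, its dual is 0.
The binding rows give the dual system: 6·y_cooling + 1·y_reactor time = 12 and 3·y_cooling + 1·y_reactor time = 9.
This yields shadow prices y_cooling = 1, y_reactor time = 6.
Reduced cost of additive E: c₃ − yᵀa₃ = 19 − (1·5 + 6·3) = 19 − 23 = -4.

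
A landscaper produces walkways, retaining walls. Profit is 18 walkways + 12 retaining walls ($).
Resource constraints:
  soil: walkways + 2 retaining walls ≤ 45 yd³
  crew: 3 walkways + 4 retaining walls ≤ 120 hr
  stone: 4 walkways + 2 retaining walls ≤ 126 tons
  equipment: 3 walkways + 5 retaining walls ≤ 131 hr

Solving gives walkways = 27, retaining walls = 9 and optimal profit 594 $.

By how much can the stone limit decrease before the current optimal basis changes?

81

Binding constraints: soil, stone. The basis is B = [[1,2],[4,2]] with det -6.
Per unit decrease in stone, x* moves by d = (-0.3333, 0.1667).
The basis stays optimal until walkways reaches 0; allowable decrease = 81 tons.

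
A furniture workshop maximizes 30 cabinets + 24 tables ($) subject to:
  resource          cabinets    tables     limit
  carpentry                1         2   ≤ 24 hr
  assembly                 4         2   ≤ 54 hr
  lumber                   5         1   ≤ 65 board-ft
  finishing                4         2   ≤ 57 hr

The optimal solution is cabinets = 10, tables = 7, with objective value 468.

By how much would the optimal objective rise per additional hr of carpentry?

6

Check each constraint at x*: carpentry 24/24 (tight); assembly 54/54 (tight); lumber 57/65 (slack 8); finishing 54/57 (slack 3).
By complementary slackness, y = 0 for the non-binding constraints.
From A_Bᵀ y = c: 1·y_carpentry + 4·y_assembly = 30; 2·y_carpentry + 2·y_assembly = 24.
→ y_carpentry = 6 and y_assembly = 6.
Shadow price of carpentry = 6.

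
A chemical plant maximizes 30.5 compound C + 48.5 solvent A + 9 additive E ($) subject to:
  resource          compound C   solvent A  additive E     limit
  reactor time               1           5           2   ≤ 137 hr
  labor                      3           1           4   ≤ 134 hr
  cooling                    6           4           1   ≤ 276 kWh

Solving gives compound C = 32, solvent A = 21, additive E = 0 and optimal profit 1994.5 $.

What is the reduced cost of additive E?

-8

At the optimum: reactor time uses 137 of 137 (binding); labor uses 117 of 134 (slack = 17); cooling uses 276 of 276 (binding).
Since labor is not tight, its dual is 0.
Dual feasibility on the basic columns requires 1·y_reactor time + 6·y_cooling = 30.5, 5·y_reactor time + 4·y_cooling = 48.5.
→ y_reactor time = 6.5 and y_cooling = 4.
Reduced cost of additive E: c₃ − yᵀa₃ = 9 − (6.5·2 + 4·1) = 9 − 17 = -8.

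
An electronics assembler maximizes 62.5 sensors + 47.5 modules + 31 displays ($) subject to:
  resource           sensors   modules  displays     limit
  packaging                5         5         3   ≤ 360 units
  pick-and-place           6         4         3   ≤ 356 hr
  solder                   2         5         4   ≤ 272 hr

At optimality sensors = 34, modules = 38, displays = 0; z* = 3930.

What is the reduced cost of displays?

-2

At the optimum: packaging uses 360 of 360 (binding); pick-and-place uses 356 of 356 (binding); solder uses 258 of 272 (slack = 14).
Slack constraints have shadow price 0 (complementary slackness).
From A_Bᵀ y = c: 5·y_packaging + 6·y_pick-and-place = 62.5; 5·y_packaging + 4·y_pick-and-place = 47.5.
This yields shadow prices y_packaging = 3.5, y_pick-and-place = 7.5.
Reduced cost of displays: c₃ − yᵀa₃ = 31 − (3.5·3 + 7.5·3) = 31 − 33 = -2.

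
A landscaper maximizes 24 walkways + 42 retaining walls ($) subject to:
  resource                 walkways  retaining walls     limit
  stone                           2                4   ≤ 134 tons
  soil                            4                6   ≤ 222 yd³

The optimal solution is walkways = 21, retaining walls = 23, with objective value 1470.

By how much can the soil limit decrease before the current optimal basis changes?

21

Binding constraints: stone, soil. The basis is B = [[2,4],[4,6]] with det -4.
Per unit decrease in soil, x* moves by d = (-1, 0.5).
The basis stays optimal until walkways reaches 0; allowable decrease = 21 yd³.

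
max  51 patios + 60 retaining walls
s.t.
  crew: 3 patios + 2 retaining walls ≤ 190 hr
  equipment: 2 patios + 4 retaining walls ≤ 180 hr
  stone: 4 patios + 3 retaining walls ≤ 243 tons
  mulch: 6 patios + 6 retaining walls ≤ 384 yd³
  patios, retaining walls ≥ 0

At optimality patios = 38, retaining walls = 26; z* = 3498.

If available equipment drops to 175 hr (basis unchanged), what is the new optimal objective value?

Binding: equipment and mulch. Non-binding: crew (24 unused), stone (13 unused).
Slack constraints have shadow price 0 (complementary slackness).
Dual feasibility on the basic columns requires 2·y_equipment + 6·y_mulch = 51, 4·y_equipment + 6·y_mulch = 60.
→ y_equipment = 4.5 and y_mulch = 7.
Δz = y_equipment·Δb = 4.5 × (-5) = -22.5, so new z* = 3498 − 22.5 = 3475.5.

3475.5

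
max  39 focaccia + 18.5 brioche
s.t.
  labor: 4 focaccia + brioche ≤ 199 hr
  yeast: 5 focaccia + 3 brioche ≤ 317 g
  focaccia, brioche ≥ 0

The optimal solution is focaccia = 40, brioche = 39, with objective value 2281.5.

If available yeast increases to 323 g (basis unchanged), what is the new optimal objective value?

At the optimum: labor uses 199 of 199 (binding); yeast uses 317 of 317 (binding).
From A_Bᵀ y = c: 4·y_labor + 5·y_yeast = 39; 1·y_labor + 3·y_yeast = 18.5.
This yields shadow prices y_labor = 3.5, y_yeast = 5.
Δz = y_yeast·Δb = 5 × (6) = 30, so new z* = 2281.5 + 30 = 2311.5.

2311.5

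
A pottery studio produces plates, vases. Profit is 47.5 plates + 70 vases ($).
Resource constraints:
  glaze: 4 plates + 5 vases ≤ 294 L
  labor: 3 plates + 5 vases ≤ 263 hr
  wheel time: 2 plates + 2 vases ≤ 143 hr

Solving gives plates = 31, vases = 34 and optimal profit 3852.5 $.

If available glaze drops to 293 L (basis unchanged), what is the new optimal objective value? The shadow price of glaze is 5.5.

Δb = -1, so new z* = 3852.5 + (5.5)·(-1) = 3852.5 − 5.5 = 3847.

3847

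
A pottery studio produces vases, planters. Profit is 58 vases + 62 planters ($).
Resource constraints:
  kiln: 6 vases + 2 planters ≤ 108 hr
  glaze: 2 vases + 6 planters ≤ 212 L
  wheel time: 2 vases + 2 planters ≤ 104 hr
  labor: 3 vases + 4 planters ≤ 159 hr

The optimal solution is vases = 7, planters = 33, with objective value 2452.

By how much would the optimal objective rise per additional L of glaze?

Check each constraint at x*: kiln 108/108 (tight); glaze 212/212 (tight); wheel time 80/104 (slack 24); labor 153/159 (slack 6).
By complementary slackness, y = 0 for the non-binding constraints.
Dual feasibility on the basic columns requires 6·y_kiln + 2·y_glaze = 58, 2·y_kiln + 6·y_glaze = 62.
This yields shadow prices y_kiln = 7, y_glaze = 8.
Shadow price of glaze = 8.

8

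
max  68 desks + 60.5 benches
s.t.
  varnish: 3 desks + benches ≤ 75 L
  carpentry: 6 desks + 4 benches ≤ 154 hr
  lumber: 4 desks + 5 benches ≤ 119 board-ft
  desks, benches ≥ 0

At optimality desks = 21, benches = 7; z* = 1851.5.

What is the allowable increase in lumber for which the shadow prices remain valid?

Binding constraints: carpentry, lumber. The basis is B = [[6,4],[4,5]] with det 14.
Per unit increase in lumber, x* moves by d = (-0.2857, 0.4286).
The basis stays optimal until desks reaches 0; allowable increase = 73.5 board-ft.

73.5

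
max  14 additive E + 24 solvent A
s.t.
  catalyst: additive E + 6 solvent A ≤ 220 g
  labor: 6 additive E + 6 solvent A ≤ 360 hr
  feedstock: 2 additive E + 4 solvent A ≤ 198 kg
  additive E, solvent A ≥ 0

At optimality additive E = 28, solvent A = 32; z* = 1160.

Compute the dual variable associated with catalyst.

Check each constraint at x*: catalyst 220/220 (tight); labor 360/360 (tight); feedstock 184/198 (slack 14).
Slack constraints have shadow price 0 (complementary slackness).
Dual feasibility on the basic columns requires 1·y_catalyst + 6·y_labor = 14, 6·y_catalyst + 6·y_labor = 24.
This yields shadow prices y_catalyst = 2, y_labor = 2.
Shadow price of catalyst = 2.

2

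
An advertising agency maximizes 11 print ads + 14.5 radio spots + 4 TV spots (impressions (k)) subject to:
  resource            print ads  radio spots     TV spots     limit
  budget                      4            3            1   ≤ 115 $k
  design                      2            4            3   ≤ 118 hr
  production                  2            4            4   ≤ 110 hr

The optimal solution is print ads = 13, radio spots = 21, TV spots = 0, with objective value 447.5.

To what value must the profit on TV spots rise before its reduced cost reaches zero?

Binding: budget and production. Non-binding: design (8 unused).
Since design is not tight, its dual is 0.
From A_Bᵀ y = c: 4·y_budget + 2·y_production = 11; 3·y_budget + 4·y_production = 14.5.
This yields shadow prices y_budget = 1.5, y_production = 2.5.
TV spots enters the basis when its profit ≥ yᵀa₃ = 1.5·1 + 2.5·4 = 11.5.

11.5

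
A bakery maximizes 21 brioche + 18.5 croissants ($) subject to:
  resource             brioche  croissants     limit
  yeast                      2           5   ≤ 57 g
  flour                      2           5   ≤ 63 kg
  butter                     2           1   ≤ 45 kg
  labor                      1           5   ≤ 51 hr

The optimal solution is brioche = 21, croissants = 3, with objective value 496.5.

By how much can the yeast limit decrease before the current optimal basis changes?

12

Binding constraints: yeast, butter. The basis is B = [[2,5],[2,1]] with det -8.
Per unit decrease in yeast, x* moves by d = (0.125, -0.25).
The basis stays optimal until croissants reaches 0; allowable decrease = 12 g.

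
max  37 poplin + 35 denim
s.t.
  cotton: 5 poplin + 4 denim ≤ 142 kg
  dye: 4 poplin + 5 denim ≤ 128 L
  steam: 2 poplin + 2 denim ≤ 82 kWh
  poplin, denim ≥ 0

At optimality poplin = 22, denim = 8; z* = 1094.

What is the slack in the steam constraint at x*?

22

steam used = 2·22 + 2·8 = 60; slack = 82 − 60 = 22.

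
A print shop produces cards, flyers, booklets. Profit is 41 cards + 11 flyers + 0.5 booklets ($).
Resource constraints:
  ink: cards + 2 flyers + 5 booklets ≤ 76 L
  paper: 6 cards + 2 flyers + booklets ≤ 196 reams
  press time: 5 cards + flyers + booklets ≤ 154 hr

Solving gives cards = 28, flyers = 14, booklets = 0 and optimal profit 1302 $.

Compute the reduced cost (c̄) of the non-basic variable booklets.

Check each constraint at x*: ink 56/76 (slack 20); paper 196/196 (tight); press time 154/154 (tight).
By complementary slackness, y = 0 for the non-binding constraint.
From A_Bᵀ y = c: 6·y_paper + 5·y_press time = 41; 2·y_paper + 1·y_press time = 11.
Solving: y_paper = 3.5, y_press time = 4.
Reduced cost of booklets: c₃ − yᵀa₃ = 0.5 − (3.5·1 + 4·1) = 0.5 − 7.5 = -7.

-7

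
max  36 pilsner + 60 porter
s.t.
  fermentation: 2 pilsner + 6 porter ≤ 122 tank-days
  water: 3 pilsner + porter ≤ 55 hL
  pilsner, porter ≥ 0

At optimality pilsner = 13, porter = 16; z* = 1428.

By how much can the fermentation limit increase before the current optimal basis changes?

208

Binding constraints: fermentation, water. The basis is B = [[2,6],[3,1]] with det -16.
Per unit increase in fermentation, x* moves by d = (-0.0625, 0.1875).
The basis stays optimal until pilsner reaches 0; allowable increase = 208 tank-days.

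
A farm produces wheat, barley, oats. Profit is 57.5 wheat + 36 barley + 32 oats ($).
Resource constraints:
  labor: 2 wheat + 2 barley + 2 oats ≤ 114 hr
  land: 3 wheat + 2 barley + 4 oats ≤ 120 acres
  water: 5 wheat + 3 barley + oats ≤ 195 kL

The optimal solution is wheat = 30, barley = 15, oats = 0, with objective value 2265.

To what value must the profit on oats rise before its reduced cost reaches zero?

Check each constraint at x*: labor 90/114 (slack 24); land 120/120 (tight); water 195/195 (tight).
By complementary slackness, y = 0 for the non-binding constraint.
Dual feasibility on the basic columns requires 3·y_land + 5·y_water = 57.5, 2·y_land + 3·y_water = 36.
This yields shadow prices y_land = 7.5, y_water = 7.
oats enters the basis when its profit ≥ yᵀa₃ = 7.5·4 + 7·1 = 37.

37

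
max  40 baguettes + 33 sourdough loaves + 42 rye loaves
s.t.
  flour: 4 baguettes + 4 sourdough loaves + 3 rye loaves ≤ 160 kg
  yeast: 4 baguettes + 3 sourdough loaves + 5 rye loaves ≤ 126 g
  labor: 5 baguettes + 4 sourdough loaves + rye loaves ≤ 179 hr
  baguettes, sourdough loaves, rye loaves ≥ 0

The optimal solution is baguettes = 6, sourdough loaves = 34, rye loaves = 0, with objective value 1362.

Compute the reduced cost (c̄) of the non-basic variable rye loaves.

-2

At the optimum: flour uses 160 of 160 (binding); yeast uses 126 of 126 (binding); labor uses 166 of 179 (slack = 13).
Slack constraints have shadow price 0 (complementary slackness).
Dual feasibility on the basic columns requires 4·y_flour + 4·y_yeast = 40, 4·y_flour + 3·y_yeast = 33.
This yields shadow prices y_flour = 3, y_yeast = 7.
Reduced cost of rye loaves: c₃ − yᵀa₃ = 42 − (3·3 + 7·5) = 42 − 44 = -2.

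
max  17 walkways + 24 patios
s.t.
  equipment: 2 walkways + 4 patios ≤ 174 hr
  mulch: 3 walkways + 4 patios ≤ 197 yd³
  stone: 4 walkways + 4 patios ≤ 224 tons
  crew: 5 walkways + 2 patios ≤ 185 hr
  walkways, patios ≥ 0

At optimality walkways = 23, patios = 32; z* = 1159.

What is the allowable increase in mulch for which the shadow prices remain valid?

1.5

Binding constraints: equipment, mulch. The basis is B = [[2,4],[3,4]] with det -4.
Per unit increase in mulch, x* moves by d = (1, -0.5).
The basis stays optimal until crew becomes binding; allowable increase = 1.5 yd³.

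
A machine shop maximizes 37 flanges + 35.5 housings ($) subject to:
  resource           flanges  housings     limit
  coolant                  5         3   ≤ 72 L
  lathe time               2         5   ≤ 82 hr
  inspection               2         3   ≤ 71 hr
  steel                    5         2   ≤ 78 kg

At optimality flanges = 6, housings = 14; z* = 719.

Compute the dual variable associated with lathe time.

Check each constraint at x*: coolant 72/72 (tight); lathe time 82/82 (tight); inspection 54/71 (slack 17); steel 58/78 (slack 20).
Slack constraints have shadow price 0 (complementary slackness).
From A_Bᵀ y = c: 5·y_coolant + 2·y_lathe time = 37; 3·y_coolant + 5·y_lathe time = 35.5.
This yields shadow prices y_coolant = 6, y_lathe time = 3.5.
Shadow price of lathe time = 3.5.

3.5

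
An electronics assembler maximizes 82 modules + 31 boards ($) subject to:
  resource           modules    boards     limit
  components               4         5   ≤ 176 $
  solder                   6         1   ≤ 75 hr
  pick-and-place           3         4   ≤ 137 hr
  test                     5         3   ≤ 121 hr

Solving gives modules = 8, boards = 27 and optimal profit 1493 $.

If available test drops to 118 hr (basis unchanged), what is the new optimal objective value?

1469

Binding: solder and test. Non-binding: components (9 unused), pick-and-place (5 unused).
Slack constraints have shadow price 0 (complementary slackness).
Dual feasibility on the basic columns requires 6·y_solder + 5·y_test = 82, 1·y_solder + 3·y_test = 31.
Solving: y_solder = 7, y_test = 8.
Δz = y_test·Δb = 8 × (-3) = -24, so new z* = 1493 − 24 = 1469.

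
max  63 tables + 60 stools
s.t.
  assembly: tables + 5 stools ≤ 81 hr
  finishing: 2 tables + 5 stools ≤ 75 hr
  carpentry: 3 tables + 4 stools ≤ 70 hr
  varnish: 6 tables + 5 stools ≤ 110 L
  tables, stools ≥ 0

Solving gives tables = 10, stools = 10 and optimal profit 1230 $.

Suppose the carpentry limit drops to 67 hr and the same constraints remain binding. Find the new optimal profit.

1215

Check each constraint at x*: assembly 60/81 (slack 21); finishing 70/75 (slack 5); carpentry 70/70 (tight); varnish 110/110 (tight).
Slack constraints have shadow price 0 (complementary slackness).
From A_Bᵀ y = c: 3·y_carpentry + 6·y_varnish = 63; 4·y_carpentry + 5·y_varnish = 60.
→ y_carpentry = 5 and y_varnish = 8.
Δz = y_carpentry·Δb = 5 × (-3) = -15, so new z* = 1230 − 15 = 1215.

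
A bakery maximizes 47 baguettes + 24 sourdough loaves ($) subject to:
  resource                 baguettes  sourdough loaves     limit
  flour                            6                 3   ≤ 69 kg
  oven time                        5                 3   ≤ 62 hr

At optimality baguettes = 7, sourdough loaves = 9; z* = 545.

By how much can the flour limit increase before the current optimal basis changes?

5.4

Binding constraints: flour, oven time. The basis is B = [[6,3],[5,3]] with det 3.
Per unit increase in flour, x* moves by d = (1, -1.6667).
The basis stays optimal until sourdough loaves reaches 0; allowable increase = 5.4 kg.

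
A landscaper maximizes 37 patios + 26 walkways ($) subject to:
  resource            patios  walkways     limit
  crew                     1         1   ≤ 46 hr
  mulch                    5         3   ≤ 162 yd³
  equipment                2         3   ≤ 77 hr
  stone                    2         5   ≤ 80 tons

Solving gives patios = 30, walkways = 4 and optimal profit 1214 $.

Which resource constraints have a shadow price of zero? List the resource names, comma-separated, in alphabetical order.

crew: 34/46 (slack 12)
mulch: 162/162 (binding)
equipment: 72/77 (slack 5)
stone: 80/80 (binding)
By complementary slackness, a constraint with positive slack has shadow price 0 → crew, equipment.

crew, equipment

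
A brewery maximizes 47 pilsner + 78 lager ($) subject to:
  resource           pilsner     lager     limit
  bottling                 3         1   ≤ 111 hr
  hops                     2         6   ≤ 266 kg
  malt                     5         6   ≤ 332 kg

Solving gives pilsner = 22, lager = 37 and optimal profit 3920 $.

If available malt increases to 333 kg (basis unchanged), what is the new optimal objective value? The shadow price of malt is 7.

3927

Δb = 1, so new z* = 3920 + (7)·(1) = 3920 + 7 = 3927.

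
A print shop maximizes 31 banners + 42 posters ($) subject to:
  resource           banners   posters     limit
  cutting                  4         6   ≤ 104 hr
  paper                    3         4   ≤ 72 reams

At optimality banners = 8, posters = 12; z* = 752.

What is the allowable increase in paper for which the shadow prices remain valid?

Binding constraints: cutting, paper. The basis is B = [[4,6],[3,4]] with det -2.
Per unit increase in paper, x* moves by d = (3, -2).
The basis stays optimal until posters reaches 0; allowable increase = 6 reams.

6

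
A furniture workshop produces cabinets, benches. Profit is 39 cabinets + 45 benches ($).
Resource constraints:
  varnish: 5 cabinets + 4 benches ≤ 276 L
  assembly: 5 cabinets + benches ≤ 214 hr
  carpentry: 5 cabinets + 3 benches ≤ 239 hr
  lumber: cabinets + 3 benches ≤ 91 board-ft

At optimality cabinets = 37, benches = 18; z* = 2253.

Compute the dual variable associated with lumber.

9

Binding: carpentry and lumber. Non-binding: varnish (19 unused), assembly (11 unused).
By complementary slackness, y = 0 for the non-binding constraints.
Dual feasibility on the basic columns requires 5·y_carpentry + 1·y_lumber = 39, 3·y_carpentry + 3·y_lumber = 45.
→ y_carpentry = 6 and y_lumber = 9.
Shadow price of lumber = 9.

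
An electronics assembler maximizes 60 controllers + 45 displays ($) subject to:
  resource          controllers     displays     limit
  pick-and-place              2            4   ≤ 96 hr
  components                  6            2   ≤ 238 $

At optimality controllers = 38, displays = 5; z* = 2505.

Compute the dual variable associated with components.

7.5

Both pick-and-place and components are binding at x*.
From A_Bᵀ y = c: 2·y_pick-and-place + 6·y_components = 60; 4·y_pick-and-place + 2·y_components = 45.
→ y_pick-and-place = 7.5 and y_components = 7.5.
Shadow price of components = 7.5.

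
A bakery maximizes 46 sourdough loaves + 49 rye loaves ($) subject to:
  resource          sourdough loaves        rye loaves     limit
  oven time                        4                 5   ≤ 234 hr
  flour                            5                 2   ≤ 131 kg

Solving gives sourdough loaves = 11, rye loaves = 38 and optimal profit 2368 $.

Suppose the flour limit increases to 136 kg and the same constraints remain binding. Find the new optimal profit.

Both oven time and flour are binding at x*.
From A_Bᵀ y = c: 4·y_oven time + 5·y_flour = 46; 5·y_oven time + 2·y_flour = 49.
This yields shadow prices y_oven time = 9, y_flour = 2.
Δz = y_flour·Δb = 2 × (5) = 10, so new z* = 2368 + 10 = 2378.

2378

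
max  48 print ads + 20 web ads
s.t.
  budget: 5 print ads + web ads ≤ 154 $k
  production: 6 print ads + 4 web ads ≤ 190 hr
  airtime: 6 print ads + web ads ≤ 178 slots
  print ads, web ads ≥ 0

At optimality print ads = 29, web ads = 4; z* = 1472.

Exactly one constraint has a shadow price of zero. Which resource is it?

budget

budget: 149/154 (slack 5)
production: 190/190 (binding)
airtime: 178/178 (binding)
By complementary slackness, a constraint with positive slack has shadow price 0 → budget.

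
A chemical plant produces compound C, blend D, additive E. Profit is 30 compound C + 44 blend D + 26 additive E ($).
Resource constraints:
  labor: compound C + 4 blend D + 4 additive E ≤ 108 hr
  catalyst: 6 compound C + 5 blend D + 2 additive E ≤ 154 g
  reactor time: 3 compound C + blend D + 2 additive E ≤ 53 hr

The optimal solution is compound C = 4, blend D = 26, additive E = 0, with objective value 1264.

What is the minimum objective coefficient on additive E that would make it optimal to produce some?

Binding: labor and catalyst. Non-binding: reactor time (15 unused).
Slack constraints have shadow price 0 (complementary slackness).
The binding rows give the dual system: 1·y_labor + 6·y_catalyst = 30 and 4·y_labor + 5·y_catalyst = 44.
Solving: y_labor = 6, y_catalyst = 4.
additive E enters the basis when its profit ≥ yᵀa₃ = 6·4 + 4·2 = 32.

32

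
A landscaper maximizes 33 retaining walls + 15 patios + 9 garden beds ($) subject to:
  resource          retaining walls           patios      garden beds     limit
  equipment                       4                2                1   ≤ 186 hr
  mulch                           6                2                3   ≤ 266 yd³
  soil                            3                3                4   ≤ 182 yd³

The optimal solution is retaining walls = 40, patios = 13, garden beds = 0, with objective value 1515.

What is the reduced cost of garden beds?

-1.5

Binding: equipment and mulch. Non-binding: soil (23 unused).
Since soil is not tight, its dual is 0.
Dual feasibility on the basic columns requires 4·y_equipment + 6·y_mulch = 33, 2·y_equipment + 2·y_mulch = 15.
→ y_equipment = 6 and y_mulch = 1.5.
Reduced cost of garden beds: c₃ − yᵀa₃ = 9 − (6·1 + 1.5·3) = 9 − 10.5 = -1.5.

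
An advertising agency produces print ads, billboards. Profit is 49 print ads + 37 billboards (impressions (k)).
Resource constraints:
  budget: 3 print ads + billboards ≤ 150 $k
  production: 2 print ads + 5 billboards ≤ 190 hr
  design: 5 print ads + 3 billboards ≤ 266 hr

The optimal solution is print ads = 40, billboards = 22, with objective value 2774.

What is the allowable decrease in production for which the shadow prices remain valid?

Binding constraints: production, design. The basis is B = [[2,5],[5,3]] with det -19.
Per unit decrease in production, x* moves by d = (0.1579, -0.2632).
The basis stays optimal until budget becomes binding; allowable decrease = 38 hr.

38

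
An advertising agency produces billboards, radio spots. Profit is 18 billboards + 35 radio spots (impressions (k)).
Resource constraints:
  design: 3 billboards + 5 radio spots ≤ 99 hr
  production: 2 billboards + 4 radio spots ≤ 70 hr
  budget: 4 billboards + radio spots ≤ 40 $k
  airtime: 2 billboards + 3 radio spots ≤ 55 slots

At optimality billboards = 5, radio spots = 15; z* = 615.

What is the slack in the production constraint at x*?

production used = 2·5 + 4·15 = 70; slack = 70 − 70 = 0.

0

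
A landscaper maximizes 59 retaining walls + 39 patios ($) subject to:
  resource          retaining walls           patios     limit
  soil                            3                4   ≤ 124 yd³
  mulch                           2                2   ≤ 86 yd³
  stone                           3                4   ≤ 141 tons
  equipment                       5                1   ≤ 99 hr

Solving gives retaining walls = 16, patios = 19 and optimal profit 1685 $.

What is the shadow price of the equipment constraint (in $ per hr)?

Check each constraint at x*: soil 124/124 (tight); mulch 70/86 (slack 16); stone 124/141 (slack 17); equipment 99/99 (tight).
By complementary slackness, y = 0 for the non-binding constraints.
Dual feasibility on the basic columns requires 3·y_soil + 5·y_equipment = 59, 4·y_soil + 1·y_equipment = 39.
This yields shadow prices y_soil = 8, y_equipment = 7.
Shadow price of equipment = 7.

7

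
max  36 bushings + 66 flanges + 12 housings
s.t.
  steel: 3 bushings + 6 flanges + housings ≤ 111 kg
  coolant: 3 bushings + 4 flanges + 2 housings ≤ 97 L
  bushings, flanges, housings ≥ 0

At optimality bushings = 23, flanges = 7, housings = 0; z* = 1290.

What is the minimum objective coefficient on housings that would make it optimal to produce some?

15

Check each constraint at x*: steel 111/111 (tight); coolant 97/97 (tight).
Dual feasibility on the basic columns requires 3·y_steel + 3·y_coolant = 36, 6·y_steel + 4·y_coolant = 66.
This yields shadow prices y_steel = 9, y_coolant = 3.
housings enters the basis when its profit ≥ yᵀa₃ = 9·1 + 3·2 = 15.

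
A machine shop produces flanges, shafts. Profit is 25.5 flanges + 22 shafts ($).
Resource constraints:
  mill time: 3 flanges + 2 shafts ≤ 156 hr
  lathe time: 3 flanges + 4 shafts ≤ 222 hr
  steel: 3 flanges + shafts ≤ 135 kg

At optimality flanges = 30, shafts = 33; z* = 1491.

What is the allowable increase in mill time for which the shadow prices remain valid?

Binding constraints: mill time, lathe time. The basis is B = [[3,2],[3,4]] with det 6.
Per unit increase in mill time, x* moves by d = (0.6667, -0.5).
The basis stays optimal until steel becomes binding; allowable increase = 8 hr.

8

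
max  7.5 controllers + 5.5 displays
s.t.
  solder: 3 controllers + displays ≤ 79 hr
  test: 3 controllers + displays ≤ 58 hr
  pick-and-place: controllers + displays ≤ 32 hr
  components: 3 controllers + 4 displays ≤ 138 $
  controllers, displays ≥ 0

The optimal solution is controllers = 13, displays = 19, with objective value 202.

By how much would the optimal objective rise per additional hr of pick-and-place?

4.5

Binding: test and pick-and-place. Non-binding: solder (21 unused), components (23 unused).
Slack constraints have shadow price 0 (complementary slackness).
The binding rows give the dual system: 3·y_test + 1·y_pick-and-place = 7.5 and 1·y_test + 1·y_pick-and-place = 5.5.
This yields shadow prices y_test = 1, y_pick-and-place = 4.5.
Shadow price of pick-and-place = 4.5.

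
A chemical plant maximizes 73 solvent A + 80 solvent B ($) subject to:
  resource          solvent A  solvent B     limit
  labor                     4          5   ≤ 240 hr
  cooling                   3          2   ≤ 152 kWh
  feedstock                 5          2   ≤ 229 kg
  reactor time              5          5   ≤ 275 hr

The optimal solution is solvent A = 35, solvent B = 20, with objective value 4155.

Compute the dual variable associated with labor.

At the optimum: labor uses 240 of 240 (binding); cooling uses 145 of 152 (slack = 7); feedstock uses 215 of 229 (slack = 14); reactor time uses 275 of 275 (binding).
Since cooling, feedstock are not tight, their duals are 0.
From A_Bᵀ y = c: 4·y_labor + 5·y_reactor time = 73; 5·y_labor + 5·y_reactor time = 80.
Solving: y_labor = 7, y_reactor time = 9.
Shadow price of labor = 7.

7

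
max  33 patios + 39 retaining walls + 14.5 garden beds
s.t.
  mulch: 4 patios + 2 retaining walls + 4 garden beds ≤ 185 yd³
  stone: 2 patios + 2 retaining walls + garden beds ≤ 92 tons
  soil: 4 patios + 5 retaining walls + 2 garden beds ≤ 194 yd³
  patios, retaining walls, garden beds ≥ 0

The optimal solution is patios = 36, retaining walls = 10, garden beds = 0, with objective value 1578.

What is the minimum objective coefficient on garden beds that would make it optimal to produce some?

Check each constraint at x*: mulch 164/185 (slack 21); stone 92/92 (tight); soil 194/194 (tight).
Since mulch is not tight, its dual is 0.
Dual feasibility on the basic columns requires 2·y_stone + 4·y_soil = 33, 2·y_stone + 5·y_soil = 39.
This yields shadow prices y_stone = 4.5, y_soil = 6.
garden beds enters the basis when its profit ≥ yᵀa₃ = 4.5·1 + 6·2 = 16.5.

16.5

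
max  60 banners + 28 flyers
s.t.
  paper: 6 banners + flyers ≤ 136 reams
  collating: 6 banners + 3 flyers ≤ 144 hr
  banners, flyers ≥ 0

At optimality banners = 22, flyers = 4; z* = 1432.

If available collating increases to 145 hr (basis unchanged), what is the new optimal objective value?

At the optimum: paper uses 136 of 136 (binding); collating uses 144 of 144 (binding).
Dual feasibility on the basic columns requires 6·y_paper + 6·y_collating = 60, 1·y_paper + 3·y_collating = 28.
→ y_paper = 1 and y_collating = 9.
Δz = y_collating·Δb = 9 × (1) = 9, so new z* = 1432 + 9 = 1441.

1441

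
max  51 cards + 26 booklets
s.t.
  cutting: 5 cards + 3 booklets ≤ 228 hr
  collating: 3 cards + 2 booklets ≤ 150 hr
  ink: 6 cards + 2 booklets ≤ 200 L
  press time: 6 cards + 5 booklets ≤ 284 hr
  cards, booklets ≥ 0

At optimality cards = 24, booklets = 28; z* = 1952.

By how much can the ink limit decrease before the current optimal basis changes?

86.4

Binding constraints: ink, press time. The basis is B = [[6,2],[6,5]] with det 18.
Per unit decrease in ink, x* moves by d = (-0.2778, 0.3333).
The basis stays optimal until cards reaches 0; allowable decrease = 86.4 L.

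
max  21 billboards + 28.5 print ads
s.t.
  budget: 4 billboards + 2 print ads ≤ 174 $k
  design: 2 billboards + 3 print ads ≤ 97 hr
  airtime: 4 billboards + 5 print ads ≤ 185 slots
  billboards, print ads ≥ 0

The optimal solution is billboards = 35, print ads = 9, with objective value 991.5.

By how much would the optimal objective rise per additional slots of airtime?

Binding: design and airtime. Non-binding: budget (16 unused).
Slack constraints have shadow price 0 (complementary slackness).
The binding rows give the dual system: 2·y_design + 4·y_airtime = 21 and 3·y_design + 5·y_airtime = 28.5.
This yields shadow prices y_design = 4.5, y_airtime = 3.
Shadow price of airtime = 3.

3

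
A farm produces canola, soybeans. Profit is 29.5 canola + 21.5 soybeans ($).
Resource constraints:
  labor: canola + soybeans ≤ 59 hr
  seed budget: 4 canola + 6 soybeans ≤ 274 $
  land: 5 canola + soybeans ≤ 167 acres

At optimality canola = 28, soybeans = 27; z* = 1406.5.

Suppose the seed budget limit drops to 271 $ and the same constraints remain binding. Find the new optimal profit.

At the optimum: labor uses 55 of 59 (slack = 4); seed budget uses 274 of 274 (binding); land uses 167 of 167 (binding).
Since labor is not tight, its dual is 0.
The binding rows give the dual system: 4·y_seed budget + 5·y_land = 29.5 and 6·y_seed budget + 1·y_land = 21.5.
→ y_seed budget = 3 and y_land = 3.5.
Δz = y_seed budget·Δb = 3 × (-3) = -9, so new z* = 1406.5 − 9 = 1397.5.

1397.5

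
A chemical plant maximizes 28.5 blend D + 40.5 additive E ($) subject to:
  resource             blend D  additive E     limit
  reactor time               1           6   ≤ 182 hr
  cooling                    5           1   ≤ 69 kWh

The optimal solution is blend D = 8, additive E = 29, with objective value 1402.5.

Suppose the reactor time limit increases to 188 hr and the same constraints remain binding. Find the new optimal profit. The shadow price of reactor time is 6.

1438.5

Δb = 6, so new z* = 1402.5 + (6)·(6) = 1402.5 + 36 = 1438.5.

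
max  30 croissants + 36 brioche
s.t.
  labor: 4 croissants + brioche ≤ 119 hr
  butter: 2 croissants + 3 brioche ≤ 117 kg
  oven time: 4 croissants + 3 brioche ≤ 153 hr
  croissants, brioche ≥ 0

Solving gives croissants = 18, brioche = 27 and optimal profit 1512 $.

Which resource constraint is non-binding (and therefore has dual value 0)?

labor

labor: 99/119 (slack 20)
butter: 117/117 (binding)
oven time: 153/153 (binding)
By complementary slackness, a constraint with positive slack has shadow price 0 → labor.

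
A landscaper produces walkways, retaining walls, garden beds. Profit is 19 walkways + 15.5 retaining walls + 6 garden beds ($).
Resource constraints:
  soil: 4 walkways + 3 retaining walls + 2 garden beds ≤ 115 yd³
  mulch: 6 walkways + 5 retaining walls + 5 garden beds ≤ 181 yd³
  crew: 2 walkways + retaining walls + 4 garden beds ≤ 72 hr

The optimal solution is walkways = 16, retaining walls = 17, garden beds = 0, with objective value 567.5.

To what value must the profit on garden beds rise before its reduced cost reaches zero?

14.5

Binding: soil and mulch. Non-binding: crew (23 unused).
Slack constraints have shadow price 0 (complementary slackness).
From A_Bᵀ y = c: 4·y_soil + 6·y_mulch = 19; 3·y_soil + 5·y_mulch = 15.5.
→ y_soil = 1 and y_mulch = 2.5.
garden beds enters the basis when its profit ≥ yᵀa₃ = 1·2 + 2.5·5 = 14.5.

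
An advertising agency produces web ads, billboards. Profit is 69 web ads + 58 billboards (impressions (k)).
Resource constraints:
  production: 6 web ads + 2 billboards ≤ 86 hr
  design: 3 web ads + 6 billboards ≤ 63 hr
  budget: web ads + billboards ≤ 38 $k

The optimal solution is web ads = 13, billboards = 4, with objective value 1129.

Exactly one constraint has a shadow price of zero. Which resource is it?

production: 86/86 (binding)
design: 63/63 (binding)
budget: 17/38 (slack 21)
By complementary slackness, a constraint with positive slack has shadow price 0 → budget.

budget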